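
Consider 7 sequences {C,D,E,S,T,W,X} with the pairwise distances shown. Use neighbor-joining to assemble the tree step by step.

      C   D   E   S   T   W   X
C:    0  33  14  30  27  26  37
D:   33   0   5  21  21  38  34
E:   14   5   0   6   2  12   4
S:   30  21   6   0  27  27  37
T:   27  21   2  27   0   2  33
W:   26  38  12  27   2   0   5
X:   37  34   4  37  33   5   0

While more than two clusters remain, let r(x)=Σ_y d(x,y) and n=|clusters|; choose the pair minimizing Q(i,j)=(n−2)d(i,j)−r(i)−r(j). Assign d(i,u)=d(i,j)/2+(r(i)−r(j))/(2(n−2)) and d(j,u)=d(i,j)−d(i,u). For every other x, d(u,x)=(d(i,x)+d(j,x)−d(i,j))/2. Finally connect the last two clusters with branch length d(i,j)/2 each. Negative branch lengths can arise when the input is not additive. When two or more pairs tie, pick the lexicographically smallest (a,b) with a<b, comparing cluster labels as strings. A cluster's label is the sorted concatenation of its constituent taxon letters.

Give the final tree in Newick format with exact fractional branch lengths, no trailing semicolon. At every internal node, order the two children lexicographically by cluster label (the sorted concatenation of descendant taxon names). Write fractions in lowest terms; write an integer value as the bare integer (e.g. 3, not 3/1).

iteration 1: select W,X (d=5, Q=-235); attach at lengths (-3/2, 13/2); label the merged cluster WX
  updated: d(C,WX)=29, d(D,WX)=67/2, d(E,WX)=11/2, d(S,WX)=59/2, d(T,WX)=15
iteration 2: select T,WX (d=15, Q=-289/2); attach at lengths (79/16, 161/16); label the merged cluster TWX
  updated: d(C,TWX)=41/2, d(D,TWX)=79/4, d(E,TWX)=-15/4, d(S,TWX)=83/4
iteration 3: select D,S (d=21, Q=-187/2); attach at lengths (32/3, 31/3); label the merged cluster DS
  updated: d(C,DS)=21, d(DS,E)=-5, d(DS,TWX)=39/4
iteration 4: select C,TWX (d=41/2, Q=-41); attach at lengths (35/2, 3); label the merged cluster CTWX
  updated: d(CTWX,DS)=41/8, d(CTWX,E)=-41/8
iteration 5: select CTWX,DS (d=41/8, Q=5); attach at lengths (5/2, 21/8); label the merged cluster CDSTWX
  updated: d(CDSTWX,E)=-61/8
iteration 6: select CDSTWX,E (d=-61/8); attach at lengths (-61/16, -61/16); label the merged cluster CDESTWX
final tree: (((C:35/2,(T:79/16,(W:-3/2,X:13/2):161/16):3):5/2,(D:32/3,S:31/3):21/8):-61/16,E:-61/16)
total length: 59

(((C:35/2,(T:79/16,(W:-3/2,X:13/2):161/16):3):5/2,(D:32/3,S:31/3):21/8):-61/16,E:-61/16)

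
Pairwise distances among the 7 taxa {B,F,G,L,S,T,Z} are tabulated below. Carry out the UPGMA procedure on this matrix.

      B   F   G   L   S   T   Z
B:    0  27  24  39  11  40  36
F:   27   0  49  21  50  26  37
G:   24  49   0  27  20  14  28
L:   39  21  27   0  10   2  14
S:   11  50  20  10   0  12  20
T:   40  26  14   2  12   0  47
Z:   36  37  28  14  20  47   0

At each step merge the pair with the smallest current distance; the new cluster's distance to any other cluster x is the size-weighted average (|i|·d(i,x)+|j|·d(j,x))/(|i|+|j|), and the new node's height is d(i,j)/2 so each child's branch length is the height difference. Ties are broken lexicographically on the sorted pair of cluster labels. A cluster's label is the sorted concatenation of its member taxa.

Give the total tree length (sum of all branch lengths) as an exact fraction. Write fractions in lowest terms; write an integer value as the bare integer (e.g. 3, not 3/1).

1. join L+T (d=2) ⇒ LT; edges |L|=1, |T|=1
  updated: d(B,LT)=79/2, d(F,LT)=47/2, d(G,LT)=41/2, d(LT,S)=11, d(LT,Z)=61/2
2. join B+S (d=11) ⇒ BS; edges |B|=11/2, |S|=11/2
  updated: d(BS,F)=77/2, d(BS,G)=22, d(BS,LT)=101/4, d(BS,Z)=28
3. join G+LT (d=41/2) ⇒ GLT; edges |G|=41/4, |LT|=37/4
  updated: d(BS,GLT)=145/6, d(F,GLT)=32, d(GLT,Z)=89/3
4. join BS+GLT (d=145/6) ⇒ BGLST; edges |BS|=79/12, |GLT|=11/6
  updated: d(BGLST,F)=173/5, d(BGLST,Z)=29
5. join BGLST+Z (d=29) ⇒ BGLSTZ; edges |BGLST|=29/12, |Z|=29/2
  updated: d(BGLSTZ,F)=35
6. join BGLSTZ+F (d=35) ⇒ BFGLSTZ; edges |BGLSTZ|=3, |F|=35/2
final tree: ((((B:11/2,S:11/2):79/12,(G:41/4,(L:1,T:1):37/4):11/6):29/12,Z:29/2):3,F:35/2)
total length: 235/3

235/3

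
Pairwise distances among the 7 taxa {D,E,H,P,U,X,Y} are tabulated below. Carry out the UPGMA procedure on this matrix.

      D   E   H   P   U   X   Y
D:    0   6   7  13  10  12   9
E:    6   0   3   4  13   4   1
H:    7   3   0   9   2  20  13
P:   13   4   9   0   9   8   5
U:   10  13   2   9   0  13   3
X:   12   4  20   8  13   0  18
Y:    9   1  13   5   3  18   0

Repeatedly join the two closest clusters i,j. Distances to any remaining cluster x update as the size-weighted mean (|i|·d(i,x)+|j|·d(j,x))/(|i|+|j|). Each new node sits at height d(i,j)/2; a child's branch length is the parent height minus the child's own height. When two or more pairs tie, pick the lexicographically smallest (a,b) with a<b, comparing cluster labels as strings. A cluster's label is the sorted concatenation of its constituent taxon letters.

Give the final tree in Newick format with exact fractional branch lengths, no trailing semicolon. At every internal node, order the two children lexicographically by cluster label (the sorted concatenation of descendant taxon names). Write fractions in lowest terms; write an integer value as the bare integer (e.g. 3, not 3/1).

step 1: merge (E,Y) at d=1; branch lengths E→1/2, Y→1/2; new cluster EY
  updated: d(D,EY)=15/2, d(EY,H)=8, d(EY,P)=9/2, d(EY,U)=8, d(EY,X)=11
step 2: merge (H,U) at d=2; branch lengths H→1, U→1; new cluster HU
  updated: d(D,HU)=17/2, d(EY,HU)=8, d(HU,P)=9, d(HU,X)=33/2
step 3: merge (EY,P) at d=9/2; branch lengths EY→7/4, P→9/4; new cluster EPY
  updated: d(D,EPY)=28/3, d(EPY,HU)=25/3, d(EPY,X)=10
step 4: merge (EPY,HU) at d=25/3; branch lengths EPY→23/12, HU→19/6; new cluster EHPUY
  updated: d(D,EHPUY)=9, d(EHPUY,X)=63/5
step 5: merge (D,EHPUY) at d=9; branch lengths D→9/2, EHPUY→1/3; new cluster DEHPUY
  updated: d(DEHPUY,X)=25/2
step 6: merge (DEHPUY,X) at d=25/2; branch lengths DEHPUY→7/4, X→25/4; new cluster DEHPUXY
final tree: ((D:9/2,(((E:1/2,Y:1/2):7/4,P:9/4):23/12,(H:1,U:1):19/6):1/3):7/4,X:25/4)
total length: 299/12

((D:9/2,(((E:1/2,Y:1/2):7/4,P:9/4):23/12,(H:1,U:1):19/6):1/3):7/4,X:25/4)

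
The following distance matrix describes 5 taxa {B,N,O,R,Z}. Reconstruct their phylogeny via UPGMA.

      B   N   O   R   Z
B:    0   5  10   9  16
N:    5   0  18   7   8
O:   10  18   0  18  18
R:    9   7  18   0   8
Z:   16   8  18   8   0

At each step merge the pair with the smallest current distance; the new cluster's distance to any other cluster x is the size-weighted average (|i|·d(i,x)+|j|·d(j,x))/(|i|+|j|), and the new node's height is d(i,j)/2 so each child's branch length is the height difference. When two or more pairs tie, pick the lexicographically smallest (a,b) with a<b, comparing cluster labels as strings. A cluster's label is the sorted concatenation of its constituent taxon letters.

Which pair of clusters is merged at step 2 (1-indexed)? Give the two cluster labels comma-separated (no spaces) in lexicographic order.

BN,R

step 1: merge (B,N) at d=5; branch lengths B→5/2, N→5/2; new cluster BN
  updated: d(BN,O)=14, d(BN,R)=8, d(BN,Z)=12
step 2: merge (BN,R) at d=8; branch lengths BN→3/2, R→4; new cluster BNR
  updated: d(BNR,O)=46/3, d(BNR,Z)=32/3
step 3: merge (BNR,Z) at d=32/3; branch lengths BNR→4/3, Z→16/3; new cluster BNRZ
  updated: d(BNRZ,O)=16
step 4: merge (BNRZ,O) at d=16; branch lengths BNRZ→8/3, O→8; new cluster BNORZ
final tree: ((((B:5/2,N:5/2):3/2,R:4):4/3,Z:16/3):8/3,O:8)
total length: 167/6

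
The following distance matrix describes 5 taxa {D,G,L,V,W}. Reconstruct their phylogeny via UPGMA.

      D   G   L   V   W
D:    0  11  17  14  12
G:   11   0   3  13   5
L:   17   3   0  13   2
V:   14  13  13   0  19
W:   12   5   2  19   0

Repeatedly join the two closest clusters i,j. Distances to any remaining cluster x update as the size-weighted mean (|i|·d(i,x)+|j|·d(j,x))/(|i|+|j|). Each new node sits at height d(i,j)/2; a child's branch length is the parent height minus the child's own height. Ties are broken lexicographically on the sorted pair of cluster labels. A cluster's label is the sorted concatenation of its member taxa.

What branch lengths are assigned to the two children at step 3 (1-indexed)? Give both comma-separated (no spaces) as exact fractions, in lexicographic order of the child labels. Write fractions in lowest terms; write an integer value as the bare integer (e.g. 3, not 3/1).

iteration 1: select L,W (d=2); attach at lengths (1, 1); label the merged cluster LW
  updated: d(D,LW)=29/2, d(G,LW)=4, d(LW,V)=16
iteration 2: select G,LW (d=4); attach at lengths (2, 1); label the merged cluster GLW
  updated: d(D,GLW)=40/3, d(GLW,V)=15
iteration 3: select D,GLW (d=40/3); attach at lengths (20/3, 14/3); label the merged cluster DGLW
  updated: d(DGLW,V)=59/4
iteration 4: select DGLW,V (d=59/4); attach at lengths (17/24, 59/8); label the merged cluster DGLVW
final tree: ((D:20/3,(G:2,(L:1,W:1):1):14/3):17/24,V:59/8)
total length: 293/12

20/3,14/3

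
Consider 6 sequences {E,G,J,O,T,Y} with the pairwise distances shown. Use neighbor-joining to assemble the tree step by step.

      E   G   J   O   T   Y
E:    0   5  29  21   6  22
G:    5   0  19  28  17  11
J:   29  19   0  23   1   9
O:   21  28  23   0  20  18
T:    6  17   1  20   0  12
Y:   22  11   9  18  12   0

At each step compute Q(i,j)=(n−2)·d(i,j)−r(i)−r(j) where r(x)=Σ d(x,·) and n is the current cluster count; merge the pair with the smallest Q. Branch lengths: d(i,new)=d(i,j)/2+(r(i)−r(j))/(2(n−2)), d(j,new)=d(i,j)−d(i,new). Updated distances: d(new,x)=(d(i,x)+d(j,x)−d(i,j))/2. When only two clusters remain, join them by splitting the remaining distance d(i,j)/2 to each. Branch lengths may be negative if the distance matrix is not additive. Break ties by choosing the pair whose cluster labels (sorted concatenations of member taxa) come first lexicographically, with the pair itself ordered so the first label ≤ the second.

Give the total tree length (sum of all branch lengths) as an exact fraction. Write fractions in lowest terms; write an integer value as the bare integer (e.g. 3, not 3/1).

step 1: merge (E,G) at d=5, Q=-143; branch lengths E→23/8, G→17/8; new cluster EG
  updated: d(EG,J)=43/2, d(EG,O)=22, d(EG,T)=9, d(EG,Y)=14
step 2: merge (J,T) at d=1, Q=-187/2; branch lengths J→31/12, T→-19/12; new cluster JT
  updated: d(EG,JT)=59/4, d(JT,O)=21, d(JT,Y)=10
step 3: merge (EG,O) at d=22, Q=-271/4; branch lengths EG→135/16, O→217/16; new cluster EGO
  updated: d(EGO,JT)=55/8, d(EGO,Y)=5
step 4: merge (EGO,JT) at d=55/8, Q=-175/8; branch lengths EGO→15/16, JT→95/16; new cluster EGJOT
  updated: d(EGJOT,Y)=65/16
step 5: merge (EGJOT,Y) at d=65/16; branch lengths EGJOT→65/32, Y→65/32; new cluster EGJOTY
final tree: ((((E:23/8,G:17/8):135/16,O:217/16):15/16,(J:31/12,T:-19/12):95/16):65/32,Y:65/32)
total length: 623/16

623/16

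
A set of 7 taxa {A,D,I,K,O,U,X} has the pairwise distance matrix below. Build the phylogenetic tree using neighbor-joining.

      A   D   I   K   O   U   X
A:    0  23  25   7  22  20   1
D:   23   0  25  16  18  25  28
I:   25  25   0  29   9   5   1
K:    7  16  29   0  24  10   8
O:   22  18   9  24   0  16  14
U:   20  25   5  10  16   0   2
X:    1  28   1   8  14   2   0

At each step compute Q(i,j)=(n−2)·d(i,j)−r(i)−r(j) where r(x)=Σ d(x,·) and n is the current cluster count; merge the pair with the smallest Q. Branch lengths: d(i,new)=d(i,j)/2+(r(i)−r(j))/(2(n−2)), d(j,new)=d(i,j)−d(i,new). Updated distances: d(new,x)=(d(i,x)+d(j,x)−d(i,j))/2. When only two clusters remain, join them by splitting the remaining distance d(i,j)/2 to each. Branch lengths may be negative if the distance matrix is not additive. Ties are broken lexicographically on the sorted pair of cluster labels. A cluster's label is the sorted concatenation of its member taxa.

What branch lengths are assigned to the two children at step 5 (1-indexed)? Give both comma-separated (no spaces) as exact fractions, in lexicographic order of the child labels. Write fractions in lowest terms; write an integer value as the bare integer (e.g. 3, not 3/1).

1. join A+K (d=7, Q=-157) ⇒ AK; edges |A|=39/10, |K|=31/10
  updated: d(AK,D)=16, d(AK,I)=47/2, d(AK,O)=39/2, d(AK,U)=23/2, d(AK,X)=1
2. join AK+D (d=16, Q=-239/2) ⇒ ADK; edges |AK|=47/16, |D|=209/16
  updated: d(ADK,I)=65/4, d(ADK,O)=43/4, d(ADK,U)=41/4, d(ADK,X)=13/2
3. join ADK+O (d=43/4, Q=-245/4) ⇒ ADKO; edges |ADK|=35/8, |O|=51/8
  updated: d(ADKO,I)=29/4, d(ADKO,U)=31/4, d(ADKO,X)=39/8
4. join ADKO+U (d=31/4, Q=-153/8) ⇒ ADKOU; edges |ADKO|=165/32, |U|=83/32
  updated: d(ADKOU,I)=9/4, d(ADKOU,X)=-7/16
5. join ADKOU+I (d=9/4, Q=-45/16) ⇒ ADIKOU; edges |ADKOU|=13/32, |I|=59/32
  updated: d(ADIKOU,X)=-27/32
6. join ADIKOU+X (d=-27/32) ⇒ ADIKOUX; edges |ADIKOU|=-27/64, |X|=-27/64
final tree: ((((((A:39/10,K:31/10):47/16,D:209/16):35/8,O:51/8):165/32,U:83/32):13/32,I:59/32):-27/64,X:-27/64)
total length: 1373/32

13/32,59/32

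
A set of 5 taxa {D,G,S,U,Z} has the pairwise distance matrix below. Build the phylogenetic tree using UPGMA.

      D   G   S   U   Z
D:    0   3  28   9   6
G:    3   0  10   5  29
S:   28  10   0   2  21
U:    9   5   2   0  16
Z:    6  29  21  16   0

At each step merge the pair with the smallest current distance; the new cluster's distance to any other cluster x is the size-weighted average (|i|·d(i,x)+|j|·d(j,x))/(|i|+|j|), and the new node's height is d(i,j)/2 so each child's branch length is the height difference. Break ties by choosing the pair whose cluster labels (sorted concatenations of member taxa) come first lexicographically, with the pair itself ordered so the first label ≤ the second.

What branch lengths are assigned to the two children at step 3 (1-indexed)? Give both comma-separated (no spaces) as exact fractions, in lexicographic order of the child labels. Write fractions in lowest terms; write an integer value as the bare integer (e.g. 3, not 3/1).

1. join S+U (d=2) ⇒ SU; edges |S|=1, |U|=1
  updated: d(D,SU)=37/2, d(G,SU)=15/2, d(SU,Z)=37/2
2. join D+G (d=3) ⇒ DG; edges |D|=3/2, |G|=3/2
  updated: d(DG,SU)=13, d(DG,Z)=35/2
3. join DG+SU (d=13) ⇒ DGSU; edges |DG|=5, |SU|=11/2
  updated: d(DGSU,Z)=18
4. join DGSU+Z (d=18) ⇒ DGSUZ; edges |DGSU|=5/2, |Z|=9
final tree: (((D:3/2,G:3/2):5,(S:1,U:1):11/2):5/2,Z:9)
total length: 27

5,11/2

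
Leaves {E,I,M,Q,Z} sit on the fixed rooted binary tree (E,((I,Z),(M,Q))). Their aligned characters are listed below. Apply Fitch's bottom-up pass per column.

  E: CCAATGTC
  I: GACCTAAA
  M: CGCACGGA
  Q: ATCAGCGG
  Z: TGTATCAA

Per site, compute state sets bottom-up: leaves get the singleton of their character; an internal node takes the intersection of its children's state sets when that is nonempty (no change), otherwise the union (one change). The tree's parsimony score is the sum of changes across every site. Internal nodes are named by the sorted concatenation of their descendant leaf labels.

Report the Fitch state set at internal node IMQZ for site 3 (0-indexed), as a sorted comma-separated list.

A

[col 0] IZ: children I:{G}, Z:{T} ∪→ {G,T}; cost 1
[col 0] MQ: children M:{C}, Q:{A} ∪→ {A,C}; cost 1
[col 0] IMQZ: children IZ:{G,T}, MQ:{A,C} ∪→ {A,C,G,T}; cost 1
[col 0] EIMQZ: children E:{C}, IMQZ:{A,C,G,T} ∩→ {C}; cost 0
[col 1] IZ: children I:{A}, Z:{G} ∪→ {A,G}; cost 1
[col 1] MQ: children M:{G}, Q:{T} ∪→ {G,T}; cost 1
[col 1] IMQZ: children IZ:{A,G}, MQ:{G,T} ∩→ {G}; cost 0
[col 1] EIMQZ: children E:{C}, IMQZ:{G} ∪→ {C,G}; cost 1
[col 2] IZ: children I:{C}, Z:{T} ∪→ {C,T}; cost 1
[col 2] MQ: children M:{C}, Q:{C} ∩→ {C}; cost 0
[col 2] IMQZ: children IZ:{C,T}, MQ:{C} ∩→ {C}; cost 0
[col 2] EIMQZ: children E:{A}, IMQZ:{C} ∪→ {A,C}; cost 1
[col 3] IZ: children I:{C}, Z:{A} ∪→ {A,C}; cost 1
[col 3] MQ: children M:{A}, Q:{A} ∩→ {A}; cost 0
[col 3] IMQZ: children IZ:{A,C}, MQ:{A} ∩→ {A}; cost 0
[col 3] EIMQZ: children E:{A}, IMQZ:{A} ∩→ {A}; cost 0
[col 4] IZ: children I:{T}, Z:{T} ∩→ {T}; cost 0
[col 4] MQ: children M:{C}, Q:{G} ∪→ {C,G}; cost 1
[col 4] IMQZ: children IZ:{T}, MQ:{C,G} ∪→ {C,G,T}; cost 1
[col 4] EIMQZ: children E:{T}, IMQZ:{C,G,T} ∩→ {T}; cost 0
[col 5] IZ: children I:{A}, Z:{C} ∪→ {A,C}; cost 1
[col 5] MQ: children M:{G}, Q:{C} ∪→ {C,G}; cost 1
[col 5] IMQZ: children IZ:{A,C}, MQ:{C,G} ∩→ {C}; cost 0
[col 5] EIMQZ: children E:{G}, IMQZ:{C} ∪→ {C,G}; cost 1
[col 6] IZ: children I:{A}, Z:{A} ∩→ {A}; cost 0
[col 6] MQ: children M:{G}, Q:{G} ∩→ {G}; cost 0
[col 6] IMQZ: children IZ:{A}, MQ:{G} ∪→ {A,G}; cost 1
[col 6] EIMQZ: children E:{T}, IMQZ:{A,G} ∪→ {A,G,T}; cost 1
[col 7] IZ: children I:{A}, Z:{A} ∩→ {A}; cost 0
[col 7] MQ: children M:{A}, Q:{G} ∪→ {A,G}; cost 1
[col 7] IMQZ: children IZ:{A}, MQ:{A,G} ∩→ {A}; cost 0
[col 7] EIMQZ: children E:{C}, IMQZ:{A} ∪→ {A,C}; cost 1
per-site changes: [3, 3, 2, 1, 2, 3, 2, 2]; total = 18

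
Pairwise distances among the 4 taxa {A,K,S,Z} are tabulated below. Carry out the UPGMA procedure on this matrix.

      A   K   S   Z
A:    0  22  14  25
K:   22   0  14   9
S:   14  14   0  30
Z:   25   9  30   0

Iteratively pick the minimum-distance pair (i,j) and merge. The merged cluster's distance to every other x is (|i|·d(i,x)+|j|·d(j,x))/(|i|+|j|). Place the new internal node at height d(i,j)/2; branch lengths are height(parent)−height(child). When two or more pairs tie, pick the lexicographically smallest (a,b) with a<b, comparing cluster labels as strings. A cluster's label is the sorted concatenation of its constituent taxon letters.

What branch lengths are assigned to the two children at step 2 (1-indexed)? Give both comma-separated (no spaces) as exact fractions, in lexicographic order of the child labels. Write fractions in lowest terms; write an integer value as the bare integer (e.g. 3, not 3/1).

1. join K+Z (d=9) ⇒ KZ; edges |K|=9/2, |Z|=9/2
  updated: d(A,KZ)=47/2, d(KZ,S)=22
2. join A+S (d=14) ⇒ AS; edges |A|=7, |S|=7
  updated: d(AS,KZ)=91/4
3. join AS+KZ (d=91/4) ⇒ AKSZ; edges |AS|=35/8, |KZ|=55/8
final tree: ((A:7,S:7):35/8,(K:9/2,Z:9/2):55/8)
total length: 137/4

7,7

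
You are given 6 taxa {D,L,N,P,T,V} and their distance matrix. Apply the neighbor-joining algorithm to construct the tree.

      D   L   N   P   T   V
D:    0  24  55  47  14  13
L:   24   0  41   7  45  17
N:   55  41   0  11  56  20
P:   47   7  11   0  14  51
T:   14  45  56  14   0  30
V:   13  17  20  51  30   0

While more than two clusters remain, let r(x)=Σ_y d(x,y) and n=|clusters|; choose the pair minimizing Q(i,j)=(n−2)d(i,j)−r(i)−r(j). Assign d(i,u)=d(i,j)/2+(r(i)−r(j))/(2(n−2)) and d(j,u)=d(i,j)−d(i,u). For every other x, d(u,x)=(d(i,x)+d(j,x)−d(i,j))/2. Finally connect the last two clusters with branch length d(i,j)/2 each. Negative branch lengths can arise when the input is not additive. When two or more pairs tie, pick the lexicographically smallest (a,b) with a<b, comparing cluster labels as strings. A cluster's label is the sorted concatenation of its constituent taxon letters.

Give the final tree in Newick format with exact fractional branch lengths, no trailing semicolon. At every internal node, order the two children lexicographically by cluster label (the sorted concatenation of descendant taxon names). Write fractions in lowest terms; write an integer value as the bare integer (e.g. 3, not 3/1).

((((D:10/3,T:32/3):10,V:9/2):39/4,L:21/4):53/8,(N:97/8,P:-9/8):53/8)

1. join N+P (d=11, Q=-269) ⇒ NP; edges |N|=97/8, |P|=-9/8
  updated: d(D,NP)=91/2, d(L,NP)=37/2, d(NP,T)=59/2, d(NP,V)=30
2. join D+T (d=14, Q=-173) ⇒ DT; edges |D|=10/3, |T|=32/3
  updated: d(DT,L)=55/2, d(DT,NP)=61/2, d(DT,V)=29/2
3. join DT+V (d=29/2, Q=-105) ⇒ DTV; edges |DT|=10, |V|=9/2
  updated: d(DTV,L)=15, d(DTV,NP)=23
4. join DTV+L (d=15, Q=-113/2) ⇒ DLTV; edges |DTV|=39/4, |L|=21/4
  updated: d(DLTV,NP)=53/4
5. join DLTV+NP (d=53/4) ⇒ DLNPTV; edges |DLTV|=53/8, |NP|=53/8
final tree: ((((D:10/3,T:32/3):10,V:9/2):39/4,L:21/4):53/8,(N:97/8,P:-9/8):53/8)
total length: 271/4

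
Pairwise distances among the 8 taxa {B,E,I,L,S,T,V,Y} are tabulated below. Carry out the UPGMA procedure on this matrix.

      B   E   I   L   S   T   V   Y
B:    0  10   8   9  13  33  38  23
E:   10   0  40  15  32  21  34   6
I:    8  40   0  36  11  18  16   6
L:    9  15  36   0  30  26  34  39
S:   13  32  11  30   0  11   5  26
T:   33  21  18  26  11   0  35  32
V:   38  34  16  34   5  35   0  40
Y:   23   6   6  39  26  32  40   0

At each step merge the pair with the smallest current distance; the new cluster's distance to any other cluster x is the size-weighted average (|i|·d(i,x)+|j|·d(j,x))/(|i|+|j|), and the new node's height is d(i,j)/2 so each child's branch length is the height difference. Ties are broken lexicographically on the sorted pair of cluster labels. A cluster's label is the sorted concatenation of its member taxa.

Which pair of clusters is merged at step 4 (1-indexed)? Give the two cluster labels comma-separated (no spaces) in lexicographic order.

BI,SV

step 1: merge (S,V) at d=5; branch lengths S→5/2, V→5/2; new cluster SV
  updated: d(B,SV)=51/2, d(E,SV)=33, d(I,SV)=27/2, d(L,SV)=32, d(SV,T)=23, d(SV,Y)=33
step 2: merge (E,Y) at d=6; branch lengths E→3, Y→3; new cluster EY
  updated: d(B,EY)=33/2, d(EY,I)=23, d(EY,L)=27, d(EY,SV)=33, d(EY,T)=53/2
step 3: merge (B,I) at d=8; branch lengths B→4, I→4; new cluster BI
  updated: d(BI,EY)=79/4, d(BI,L)=45/2, d(BI,SV)=39/2, d(BI,T)=51/2
step 4: merge (BI,SV) at d=39/2; branch lengths BI→23/4, SV→29/4; new cluster BISV
  updated: d(BISV,EY)=211/8, d(BISV,L)=109/4, d(BISV,T)=97/4
step 5: merge (BISV,T) at d=97/4; branch lengths BISV→19/8, T→97/8; new cluster BISTV
  updated: d(BISTV,EY)=132/5, d(BISTV,L)=27
step 6: merge (BISTV,EY) at d=132/5; branch lengths BISTV→43/40, EY→51/5; new cluster BEISTVY
  updated: d(BEISTVY,L)=27
step 7: merge (BEISTVY,L) at d=27; branch lengths BEISTVY→3/10, L→27/2; new cluster BEILSTVY
final tree: (((((B:4,I:4):23/4,(S:5/2,V:5/2):29/4):19/8,T:97/8):43/40,(E:3,Y:3):51/5):3/10,L:27/2)
total length: 2863/40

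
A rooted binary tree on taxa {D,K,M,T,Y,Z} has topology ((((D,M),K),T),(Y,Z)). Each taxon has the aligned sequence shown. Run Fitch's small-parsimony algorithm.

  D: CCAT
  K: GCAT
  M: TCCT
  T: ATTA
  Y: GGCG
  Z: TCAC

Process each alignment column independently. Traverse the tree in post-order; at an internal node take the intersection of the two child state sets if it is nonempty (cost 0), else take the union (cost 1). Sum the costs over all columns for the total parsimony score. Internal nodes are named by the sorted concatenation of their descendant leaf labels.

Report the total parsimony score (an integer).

12

site 0, node DM: D={C} ∪ M={T} → {C,T} (+1)
site 0, node DKM: DM={C,T} ∪ K={G} → {C,G,T} (+1)
site 0, node DKMT: DKM={C,G,T} ∪ T={A} → {A,C,G,T} (+1)
site 0, node YZ: Y={G} ∪ Z={T} → {G,T} (+1)
site 0, node DKMTYZ: DKMT={A,C,G,T} ∩ YZ={G,T} → {G,T} (+0)
site 1, node DM: D={C} ∩ M={C} → {C} (+0)
site 1, node DKM: DM={C} ∩ K={C} → {C} (+0)
site 1, node DKMT: DKM={C} ∪ T={T} → {C,T} (+1)
site 1, node YZ: Y={G} ∪ Z={C} → {C,G} (+1)
site 1, node DKMTYZ: DKMT={C,T} ∩ YZ={C,G} → {C} (+0)
site 2, node DM: D={A} ∪ M={C} → {A,C} (+1)
site 2, node DKM: DM={A,C} ∩ K={A} → {A} (+0)
site 2, node DKMT: DKM={A} ∪ T={T} → {A,T} (+1)
site 2, node YZ: Y={C} ∪ Z={A} → {A,C} (+1)
site 2, node DKMTYZ: DKMT={A,T} ∩ YZ={A,C} → {A} (+0)
site 3, node DM: D={T} ∩ M={T} → {T} (+0)
site 3, node DKM: DM={T} ∩ K={T} → {T} (+0)
site 3, node DKMT: DKM={T} ∪ T={A} → {A,T} (+1)
site 3, node YZ: Y={G} ∪ Z={C} → {C,G} (+1)
site 3, node DKMTYZ: DKMT={A,T} ∪ YZ={C,G} → {A,C,G,T} (+1)
per-site changes: [4, 2, 3, 3]; total = 12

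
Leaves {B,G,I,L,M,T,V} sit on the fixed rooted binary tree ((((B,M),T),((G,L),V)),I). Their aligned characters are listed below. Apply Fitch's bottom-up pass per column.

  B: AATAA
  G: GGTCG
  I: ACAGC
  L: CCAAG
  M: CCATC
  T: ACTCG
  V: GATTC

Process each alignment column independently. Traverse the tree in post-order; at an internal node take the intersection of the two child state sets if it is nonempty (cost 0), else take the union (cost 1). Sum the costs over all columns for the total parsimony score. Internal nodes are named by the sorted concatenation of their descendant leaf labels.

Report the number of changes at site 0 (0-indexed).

3

site 0, node BM: B={A} ∪ M={C} → {A,C} (+1)
site 0, node BMT: BM={A,C} ∩ T={A} → {A} (+0)
site 0, node GL: G={G} ∪ L={C} → {C,G} (+1)
site 0, node GLV: GL={C,G} ∩ V={G} → {G} (+0)
site 0, node BGLMTV: BMT={A} ∪ GLV={G} → {A,G} (+1)
site 0, node BGILMTV: BGLMTV={A,G} ∩ I={A} → {A} (+0)
site 1, node BM: B={A} ∪ M={C} → {A,C} (+1)
site 1, node BMT: BM={A,C} ∩ T={C} → {C} (+0)
site 1, node GL: G={G} ∪ L={C} → {C,G} (+1)
site 1, node GLV: GL={C,G} ∪ V={A} → {A,C,G} (+1)
site 1, node BGLMTV: BMT={C} ∩ GLV={A,C,G} → {C} (+0)
site 1, node BGILMTV: BGLMTV={C} ∩ I={C} → {C} (+0)
site 2, node BM: B={T} ∪ M={A} → {A,T} (+1)
site 2, node BMT: BM={A,T} ∩ T={T} → {T} (+0)
site 2, node GL: G={T} ∪ L={A} → {A,T} (+1)
site 2, node GLV: GL={A,T} ∩ V={T} → {T} (+0)
site 2, node BGLMTV: BMT={T} ∩ GLV={T} → {T} (+0)
site 2, node BGILMTV: BGLMTV={T} ∪ I={A} → {A,T} (+1)
site 3, node BM: B={A} ∪ M={T} → {A,T} (+1)
site 3, node BMT: BM={A,T} ∪ T={C} → {A,C,T} (+1)
site 3, node GL: G={C} ∪ L={A} → {A,C} (+1)
site 3, node GLV: GL={A,C} ∪ V={T} → {A,C,T} (+1)
site 3, node BGLMTV: BMT={A,C,T} ∩ GLV={A,C,T} → {A,C,T} (+0)
site 3, node BGILMTV: BGLMTV={A,C,T} ∪ I={G} → {A,C,G,T} (+1)
site 4, node BM: B={A} ∪ M={C} → {A,C} (+1)
site 4, node BMT: BM={A,C} ∪ T={G} → {A,C,G} (+1)
site 4, node GL: G={G} ∩ L={G} → {G} (+0)
site 4, node GLV: GL={G} ∪ V={C} → {C,G} (+1)
site 4, node BGLMTV: BMT={A,C,G} ∩ GLV={C,G} → {C,G} (+0)
site 4, node BGILMTV: BGLMTV={C,G} ∩ I={C} → {C} (+0)
per-site changes: [3, 3, 3, 5, 3]; total = 17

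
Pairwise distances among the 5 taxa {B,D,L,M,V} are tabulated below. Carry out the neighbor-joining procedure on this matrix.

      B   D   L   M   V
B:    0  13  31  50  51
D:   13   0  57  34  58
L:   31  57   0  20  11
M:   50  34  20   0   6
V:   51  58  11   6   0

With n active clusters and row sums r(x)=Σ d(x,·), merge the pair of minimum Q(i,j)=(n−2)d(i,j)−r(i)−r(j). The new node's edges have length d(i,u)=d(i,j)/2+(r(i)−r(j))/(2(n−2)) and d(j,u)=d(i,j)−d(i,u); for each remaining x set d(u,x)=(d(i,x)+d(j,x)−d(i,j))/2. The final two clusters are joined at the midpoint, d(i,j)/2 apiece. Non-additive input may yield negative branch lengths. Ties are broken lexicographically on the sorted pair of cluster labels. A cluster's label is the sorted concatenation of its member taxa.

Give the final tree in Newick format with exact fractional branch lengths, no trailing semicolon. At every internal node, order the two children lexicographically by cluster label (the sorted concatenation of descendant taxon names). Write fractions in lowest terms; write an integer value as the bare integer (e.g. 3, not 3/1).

1. join B+D (d=13, Q=-268) ⇒ BD; edges |B|=11/3, |D|=28/3
  updated: d(BD,L)=75/2, d(BD,M)=71/2, d(BD,V)=48
2. join BD+L (d=75/2, Q=-229/2) ⇒ BDL; edges |BD|=255/8, |L|=45/8
  updated: d(BDL,M)=9, d(BDL,V)=43/4
3. join BDL+M (d=9, Q=-103/4) ⇒ BDLM; edges |BDL|=55/8, |M|=17/8
  updated: d(BDLM,V)=31/8
4. join BDLM+V (d=31/8) ⇒ BDLMV; edges |BDLM|=31/16, |V|=31/16
final tree: ((((B:11/3,D:28/3):255/8,L:45/8):55/8,M:17/8):31/16,V:31/16)
total length: 507/8

((((B:11/3,D:28/3):255/8,L:45/8):55/8,M:17/8):31/16,V:31/16)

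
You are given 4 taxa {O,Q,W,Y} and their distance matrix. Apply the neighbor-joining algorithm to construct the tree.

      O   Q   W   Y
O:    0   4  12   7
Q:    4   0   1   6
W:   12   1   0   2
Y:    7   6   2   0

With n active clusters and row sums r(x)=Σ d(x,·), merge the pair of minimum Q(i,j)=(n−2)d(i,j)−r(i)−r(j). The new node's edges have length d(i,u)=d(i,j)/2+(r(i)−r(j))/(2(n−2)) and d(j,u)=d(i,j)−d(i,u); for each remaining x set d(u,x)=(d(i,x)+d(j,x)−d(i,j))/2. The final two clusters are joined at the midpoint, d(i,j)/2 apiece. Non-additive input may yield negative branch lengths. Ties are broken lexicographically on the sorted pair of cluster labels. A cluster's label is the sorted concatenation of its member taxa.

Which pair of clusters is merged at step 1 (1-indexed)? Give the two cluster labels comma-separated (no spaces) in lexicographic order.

step 1: merge (O,Q) at d=4, Q=-26; branch lengths O→5, Q→-1; new cluster OQ
  updated: d(OQ,W)=9/2, d(OQ,Y)=9/2
step 2: merge (OQ,W) at d=9/2, Q=-11; branch lengths OQ→7/2, W→1; new cluster OQW
  updated: d(OQW,Y)=1
step 3: merge (OQW,Y) at d=1; branch lengths OQW→1/2, Y→1/2; new cluster OQWY
final tree: (((O:5,Q:-1):7/2,W:1):1/2,Y:1/2)
total length: 19/2

O,Q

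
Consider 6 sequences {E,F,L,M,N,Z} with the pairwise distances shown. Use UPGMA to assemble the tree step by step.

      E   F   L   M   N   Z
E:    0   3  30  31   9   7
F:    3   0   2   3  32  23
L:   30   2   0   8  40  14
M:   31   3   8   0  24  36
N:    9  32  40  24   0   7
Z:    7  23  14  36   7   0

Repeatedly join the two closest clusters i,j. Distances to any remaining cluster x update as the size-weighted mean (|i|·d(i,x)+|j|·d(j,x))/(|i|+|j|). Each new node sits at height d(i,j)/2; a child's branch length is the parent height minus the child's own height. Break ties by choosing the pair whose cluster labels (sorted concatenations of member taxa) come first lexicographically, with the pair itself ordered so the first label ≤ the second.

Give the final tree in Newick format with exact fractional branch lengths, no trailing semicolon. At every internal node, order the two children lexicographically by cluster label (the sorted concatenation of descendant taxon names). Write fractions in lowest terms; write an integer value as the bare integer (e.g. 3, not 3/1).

(((E:7/2,Z:7/2):1/2,N:4):161/18,((F:1,L:1):7/4,M:11/4):367/36)

iteration 1: select F,L (d=2); attach at lengths (1, 1); label the merged cluster FL
  updated: d(E,FL)=33/2, d(FL,M)=11/2, d(FL,N)=36, d(FL,Z)=37/2
iteration 2: select FL,M (d=11/2); attach at lengths (7/4, 11/4); label the merged cluster FLM
  updated: d(E,FLM)=64/3, d(FLM,N)=32, d(FLM,Z)=73/3
iteration 3: select E,Z (d=7); attach at lengths (7/2, 7/2); label the merged cluster EZ
  updated: d(EZ,FLM)=137/6, d(EZ,N)=8
iteration 4: select EZ,N (d=8); attach at lengths (1/2, 4); label the merged cluster ENZ
  updated: d(ENZ,FLM)=233/9
iteration 5: select ENZ,FLM (d=233/9); attach at lengths (161/18, 367/36); label the merged cluster EFLMNZ
final tree: (((E:7/2,Z:7/2):1/2,N:4):161/18,((F:1,L:1):7/4,M:11/4):367/36)
total length: 1337/36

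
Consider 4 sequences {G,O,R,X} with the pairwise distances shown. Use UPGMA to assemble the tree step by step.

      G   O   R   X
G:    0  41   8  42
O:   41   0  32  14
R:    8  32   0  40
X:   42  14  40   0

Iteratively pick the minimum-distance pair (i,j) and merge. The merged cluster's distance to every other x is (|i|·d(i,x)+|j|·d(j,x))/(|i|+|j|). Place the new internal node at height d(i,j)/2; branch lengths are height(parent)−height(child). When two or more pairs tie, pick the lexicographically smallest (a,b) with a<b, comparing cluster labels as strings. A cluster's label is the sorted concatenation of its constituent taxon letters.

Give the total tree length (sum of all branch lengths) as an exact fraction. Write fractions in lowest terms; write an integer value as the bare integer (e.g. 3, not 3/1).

199/4

step 1: merge (G,R) at d=8; branch lengths G→4, R→4; new cluster GR
  updated: d(GR,O)=73/2, d(GR,X)=41
step 2: merge (O,X) at d=14; branch lengths O→7, X→7; new cluster OX
  updated: d(GR,OX)=155/4
step 3: merge (GR,OX) at d=155/4; branch lengths GR→123/8, OX→99/8; new cluster GORX
final tree: ((G:4,R:4):123/8,(O:7,X:7):99/8)
total length: 199/4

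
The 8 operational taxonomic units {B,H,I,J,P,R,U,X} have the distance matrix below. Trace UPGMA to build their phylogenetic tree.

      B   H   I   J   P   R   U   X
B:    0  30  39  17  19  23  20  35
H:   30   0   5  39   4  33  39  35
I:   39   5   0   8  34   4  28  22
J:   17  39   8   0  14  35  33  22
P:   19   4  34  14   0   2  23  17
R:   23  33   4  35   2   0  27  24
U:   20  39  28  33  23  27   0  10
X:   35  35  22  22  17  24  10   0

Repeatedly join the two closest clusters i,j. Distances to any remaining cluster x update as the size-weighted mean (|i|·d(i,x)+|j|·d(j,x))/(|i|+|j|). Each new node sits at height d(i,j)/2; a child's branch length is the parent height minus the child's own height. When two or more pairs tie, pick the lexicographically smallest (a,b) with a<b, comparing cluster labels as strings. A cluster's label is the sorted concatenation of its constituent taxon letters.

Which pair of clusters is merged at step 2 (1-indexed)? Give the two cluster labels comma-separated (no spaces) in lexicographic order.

1. join P+R (d=2) ⇒ PR; edges |P|=1, |R|=1
  updated: d(B,PR)=21, d(H,PR)=37/2, d(I,PR)=19, d(J,PR)=49/2, d(PR,U)=25, d(PR,X)=41/2
2. join H+I (d=5) ⇒ HI; edges |H|=5/2, |I|=5/2
  updated: d(B,HI)=69/2, d(HI,J)=47/2, d(HI,PR)=75/4, d(HI,U)=67/2, d(HI,X)=57/2
3. join U+X (d=10) ⇒ UX; edges |U|=5, |X|=5
  updated: d(B,UX)=55/2, d(HI,UX)=31, d(J,UX)=55/2, d(PR,UX)=91/4
4. join B+J (d=17) ⇒ BJ; edges |B|=17/2, |J|=17/2
  updated: d(BJ,HI)=29, d(BJ,PR)=91/4, d(BJ,UX)=55/2
5. join HI+PR (d=75/4) ⇒ HIPR; edges |HI|=55/8, |PR|=67/8
  updated: d(BJ,HIPR)=207/8, d(HIPR,UX)=215/8
6. join BJ+HIPR (d=207/8) ⇒ BHIJPR; edges |BJ|=71/16, |HIPR|=57/16
  updated: d(BHIJPR,UX)=325/12
7. join BHIJPR+UX (d=325/12) ⇒ BHIJPRUX; edges |BHIJPR|=29/48, |UX|=205/24
final tree: (((B:17/2,J:17/2):71/16,((H:5/2,I:5/2):55/8,(P:1,R:1):67/8):57/16):29/48,(U:5,X:5):205/24)
total length: 3187/48

H,I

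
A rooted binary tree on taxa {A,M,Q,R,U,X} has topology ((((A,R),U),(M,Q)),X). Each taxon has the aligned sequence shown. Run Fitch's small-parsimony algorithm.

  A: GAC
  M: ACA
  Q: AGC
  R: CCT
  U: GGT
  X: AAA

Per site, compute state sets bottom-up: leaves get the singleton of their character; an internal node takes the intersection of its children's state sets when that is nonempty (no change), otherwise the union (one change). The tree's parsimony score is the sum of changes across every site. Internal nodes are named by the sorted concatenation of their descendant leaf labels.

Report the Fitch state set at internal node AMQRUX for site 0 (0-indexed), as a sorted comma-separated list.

[col 0] AR: children A:{G}, R:{C} ∪→ {C,G}; cost 1
[col 0] ARU: children AR:{C,G}, U:{G} ∩→ {G}; cost 0
[col 0] MQ: children M:{A}, Q:{A} ∩→ {A}; cost 0
[col 0] AMQRU: children ARU:{G}, MQ:{A} ∪→ {A,G}; cost 1
[col 0] AMQRUX: children AMQRU:{A,G}, X:{A} ∩→ {A}; cost 0
[col 1] AR: children A:{A}, R:{C} ∪→ {A,C}; cost 1
[col 1] ARU: children AR:{A,C}, U:{G} ∪→ {A,C,G}; cost 1
[col 1] MQ: children M:{C}, Q:{G} ∪→ {C,G}; cost 1
[col 1] AMQRU: children ARU:{A,C,G}, MQ:{C,G} ∩→ {C,G}; cost 0
[col 1] AMQRUX: children AMQRU:{C,G}, X:{A} ∪→ {A,C,G}; cost 1
[col 2] AR: children A:{C}, R:{T} ∪→ {C,T}; cost 1
[col 2] ARU: children AR:{C,T}, U:{T} ∩→ {T}; cost 0
[col 2] MQ: children M:{A}, Q:{C} ∪→ {A,C}; cost 1
[col 2] AMQRU: children ARU:{T}, MQ:{A,C} ∪→ {A,C,T}; cost 1
[col 2] AMQRUX: children AMQRU:{A,C,T}, X:{A} ∩→ {A}; cost 0
per-site changes: [2, 4, 3]; total = 9

A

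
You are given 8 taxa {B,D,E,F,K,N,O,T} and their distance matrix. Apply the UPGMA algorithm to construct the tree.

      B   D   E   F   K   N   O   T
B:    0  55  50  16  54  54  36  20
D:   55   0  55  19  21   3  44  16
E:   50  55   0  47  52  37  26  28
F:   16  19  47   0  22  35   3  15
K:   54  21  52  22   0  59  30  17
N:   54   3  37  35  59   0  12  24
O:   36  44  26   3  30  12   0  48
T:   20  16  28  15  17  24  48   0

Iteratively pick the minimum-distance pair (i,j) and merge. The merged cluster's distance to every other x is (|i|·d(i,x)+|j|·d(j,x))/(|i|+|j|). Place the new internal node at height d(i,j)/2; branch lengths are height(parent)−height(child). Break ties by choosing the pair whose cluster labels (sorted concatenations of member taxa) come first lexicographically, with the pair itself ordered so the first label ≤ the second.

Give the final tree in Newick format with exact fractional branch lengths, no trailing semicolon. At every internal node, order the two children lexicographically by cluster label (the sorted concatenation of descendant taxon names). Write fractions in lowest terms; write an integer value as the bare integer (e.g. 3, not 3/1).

(((B:13,(F:3/2,O:3/2):23/2):4,((D:3/2,N:3/2):27/2,(K:17/2,T:17/2):13/2):2):57/14,E:295/14)

iteration 1: select D,N (d=3); attach at lengths (3/2, 3/2); label the merged cluster DN
  updated: d(B,DN)=109/2, d(DN,E)=46, d(DN,F)=27, d(DN,K)=40, d(DN,O)=28, d(DN,T)=20
iteration 2: select F,O (d=3); attach at lengths (3/2, 3/2); label the merged cluster FO
  updated: d(B,FO)=26, d(DN,FO)=55/2, d(E,FO)=73/2, d(FO,K)=26, d(FO,T)=63/2
iteration 3: select K,T (d=17); attach at lengths (17/2, 17/2); label the merged cluster KT
  updated: d(B,KT)=37, d(DN,KT)=30, d(E,KT)=40, d(FO,KT)=115/4
iteration 4: select B,FO (d=26); attach at lengths (13, 23/2); label the merged cluster BFO
  updated: d(BFO,DN)=73/2, d(BFO,E)=41, d(BFO,KT)=63/2
iteration 5: select DN,KT (d=30); attach at lengths (27/2, 13/2); label the merged cluster DKNT
  updated: d(BFO,DKNT)=34, d(DKNT,E)=43
iteration 6: select BFO,DKNT (d=34); attach at lengths (4, 2); label the merged cluster BDFKNOT
  updated: d(BDFKNOT,E)=295/7
iteration 7: select BDFKNOT,E (d=295/7); attach at lengths (57/14, 295/14); label the merged cluster BDEFKNOT
final tree: (((B:13,(F:3/2,O:3/2):23/2):4,((D:3/2,N:3/2):27/2,(K:17/2,T:17/2):13/2):2):57/14,E:295/14)
total length: 1381/14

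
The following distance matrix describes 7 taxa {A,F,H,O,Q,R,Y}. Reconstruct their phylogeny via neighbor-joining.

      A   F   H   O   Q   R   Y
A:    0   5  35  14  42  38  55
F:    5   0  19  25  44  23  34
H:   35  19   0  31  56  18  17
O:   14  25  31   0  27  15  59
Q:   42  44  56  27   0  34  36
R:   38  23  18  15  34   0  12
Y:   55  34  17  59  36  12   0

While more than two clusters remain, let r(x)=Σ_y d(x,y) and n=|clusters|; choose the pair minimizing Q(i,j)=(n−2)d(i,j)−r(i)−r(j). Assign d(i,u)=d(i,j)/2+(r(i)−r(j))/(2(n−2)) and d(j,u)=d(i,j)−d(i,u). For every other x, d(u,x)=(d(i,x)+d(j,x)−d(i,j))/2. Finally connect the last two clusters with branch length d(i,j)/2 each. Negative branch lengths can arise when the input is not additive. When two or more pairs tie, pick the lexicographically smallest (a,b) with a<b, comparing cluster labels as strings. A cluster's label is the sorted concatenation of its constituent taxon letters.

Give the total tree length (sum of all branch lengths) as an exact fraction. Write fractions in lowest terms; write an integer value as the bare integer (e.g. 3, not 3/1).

2609/32

iteration 1: select A,F (d=5, Q=-314); attach at lengths (32/5, -7/5); label the merged cluster AF
  updated: d(AF,H)=49/2, d(AF,O)=17, d(AF,Q)=81/2, d(AF,R)=28, d(AF,Y)=42
iteration 2: select H,Y (d=17, Q=-489/2); attach at lengths (97/16, 175/16); label the merged cluster HY
  updated: d(AF,HY)=99/4, d(HY,O)=73/2, d(HY,Q)=75/2, d(HY,R)=13/2
iteration 3: select HY,R (d=13/2, Q=-677/4); attach at lengths (55/8, -3/8); label the merged cluster HRY
  updated: d(AF,HRY)=185/8, d(HRY,O)=45/2, d(HRY,Q)=65/2
iteration 4: select AF,O (d=17, Q=-905/8); attach at lengths (385/32, 159/32); label the merged cluster AFO
  updated: d(AFO,HRY)=229/16, d(AFO,Q)=101/4
iteration 5: select AFO,HRY (d=229/16, Q=-1153/16); attach at lengths (113/32, 345/32); label the merged cluster AFHORY
  updated: d(AFHORY,Q)=695/32
iteration 6: select AFHORY,Q (d=695/32); attach at lengths (695/64, 695/64); label the merged cluster AFHOQRY
final tree: ((((A:32/5,F:-7/5):385/32,O:159/32):113/32,((H:97/16,Y:175/16):55/8,R:-3/8):345/32):695/64,Q:695/64)
total length: 2609/32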